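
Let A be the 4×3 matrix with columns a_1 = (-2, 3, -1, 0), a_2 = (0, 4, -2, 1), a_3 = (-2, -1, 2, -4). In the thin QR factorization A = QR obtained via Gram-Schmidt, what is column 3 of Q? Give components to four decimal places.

a_1 = (-2, 3, -1, 0); ‖a_1‖ = 3.7417, so e_1 = (-0.5345, 0.8018, -0.2673, 0.0000).
e_1·a_2 = (-0.5345)·0 + 0.8018·4 + (-0.2673)·(-2) + 0.0000·1 = 3.7417.
u_2 = a_2 − 3.7417·e_1 = (2.0000, 1.0000, -1.0000, 1.0000).
‖u_2‖ = 2.6458, so e_2 = (0.7559, 0.3780, -0.3780, 0.3780).
e_1·a_3 = (-0.5345)·(-2) + 0.8018·(-1) + (-0.2673)·2 + 0.0000·(-4) = -0.2673; e_2·a_3 = 0.7559·(-2) + 0.3780·(-1) + (-0.3780)·2 + 0.3780·(-4) = -4.1576.
u_3 = a_3 + 0.2673·e_1 + 4.1576·e_2 = (1.0000, 0.7857, 0.3571, -2.4286).
‖u_3‖ = 2.7646, so e_3 = (0.3617, 0.2842, 0.1292, -0.8785).

e_3 = (0.3617, 0.2842, 0.1292, -0.8785)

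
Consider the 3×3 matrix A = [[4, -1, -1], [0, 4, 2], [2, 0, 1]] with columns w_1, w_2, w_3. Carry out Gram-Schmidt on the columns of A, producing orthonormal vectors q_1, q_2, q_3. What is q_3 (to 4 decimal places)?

w_1 = (4, 0, 2); ‖w_1‖ = 4.4721, so q_1 = (0.8944, 0.0000, 0.4472).
q_1·w_2 = 0.8944·(-1) + 0.0000·4 + 0.4472·0 = -0.8944.
u_2 = w_2 + 0.8944·q_1 = (-0.2000, 4.0000, 0.4000).
‖u_2‖ = 4.0249, so q_2 = (-0.0497, 0.9938, 0.0994).
q_1·w_3 = 0.8944·(-1) + 0.0000·2 + 0.4472·1 = -0.4472; q_2·w_3 = (-0.0497)·(-1) + 0.9938·2 + 0.0994·1 = 2.1367.
u_3 = w_3 + 0.4472·q_1 − 2.1367·q_2 = (-0.4938, -0.1235, 0.9877).
‖u_3‖ = 1.1111, so q_3 = (-0.4444, -0.1111, 0.8889).

q_3 = (-0.4444, -0.1111, 0.8889)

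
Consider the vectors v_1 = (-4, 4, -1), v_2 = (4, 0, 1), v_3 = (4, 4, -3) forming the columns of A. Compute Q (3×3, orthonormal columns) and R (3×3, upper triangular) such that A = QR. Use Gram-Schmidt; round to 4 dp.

v_1 = (-4, 4, -1); ‖v_1‖ = 5.7446, so q_1 = (-0.6963, 0.6963, -0.1741).
q_1·v_2 = (-0.6963)·4 + 0.6963·0 + (-0.1741)·1 = -2.9593.
u_2 = v_2 + 2.9593·q_1 = (1.9394, 2.0606, 0.4848).
‖u_2‖ = 2.8710, so q_2 = (0.6755, 0.7177, 0.1689).
q_1·v_3 = (-0.6963)·4 + 0.6963·4 + (-0.1741)·(-3) = 0.5222; q_2·v_3 = 0.6755·4 + 0.7177·4 + 0.1689·(-3) = 5.0664.
u_3 = v_3 − 0.5222·q_1 − 5.0664·q_2 = (0.9412, 0.0000, -3.7647).
‖u_3‖ = 3.8806, so q_3 = (0.2425, 0.0000, -0.9701).

Q = [[-0.6963, 0.6755, 0.2425], [0.6963, 0.7177, 0.0000], [-0.1741, 0.1689, -0.9701]], R = [[5.7446, -2.9593, 0.5222], [0.0000, 2.8710, 5.0664], [0.0000, 0.0000, 3.8806]]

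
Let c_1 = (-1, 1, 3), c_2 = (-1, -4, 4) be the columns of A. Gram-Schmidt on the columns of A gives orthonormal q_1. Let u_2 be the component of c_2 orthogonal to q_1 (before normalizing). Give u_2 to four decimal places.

q_1 = c_1/‖c_1‖ = (-1, 1, 3)/3.3166 = (-0.3015, 0.3015, 0.9045).
r_{12} = q_1·c_2 = 2.7136.
u_2 = c_2 − 2.7136·q_1 = (-0.1818, -4.8182, 1.5455).

u_2 = (-0.1818, -4.8182, 1.5455)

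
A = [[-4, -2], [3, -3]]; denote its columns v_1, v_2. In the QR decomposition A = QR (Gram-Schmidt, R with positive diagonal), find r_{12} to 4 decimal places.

r_{12} = -0.2000

v_1 = (-4, 3); ‖v_1‖ = 5.0000, so e_1 = (-0.8000, 0.6000).
r_{12} = e_1·v_2 = -0.2000.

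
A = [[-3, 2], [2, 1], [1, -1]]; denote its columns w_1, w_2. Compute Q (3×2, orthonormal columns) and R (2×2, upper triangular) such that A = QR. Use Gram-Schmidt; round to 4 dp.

w_1 = (-3, 2, 1); ‖w_1‖ = 3.7417, so q_1 = (-0.8018, 0.5345, 0.2673).
q_1·w_2 = (-0.8018)·2 + 0.5345·1 + 0.2673·(-1) = -1.3363.
u_2 = w_2 + 1.3363·q_1 = (0.9286, 1.7143, -0.6429).
‖u_2‖ = 2.0529, so q_2 = (0.4523, 0.8351, -0.3132).

Q = [[-0.8018, 0.4523], [0.5345, 0.8351], [0.2673, -0.3132]], R = [[3.7417, -1.3363], [0.0000, 2.0529]]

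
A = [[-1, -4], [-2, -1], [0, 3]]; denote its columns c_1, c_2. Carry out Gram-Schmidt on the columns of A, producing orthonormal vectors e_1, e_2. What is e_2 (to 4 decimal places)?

c_1 = (-1, -2, 0); ‖c_1‖ = 2.2361, so e_1 = (-0.4472, -0.8944, 0.0000).
e_1·c_2 = (-0.4472)·(-4) + (-0.8944)·(-1) + 0.0000·3 = 2.6833.
u_2 = c_2 − 2.6833·e_1 = (-2.8000, 1.4000, 3.0000).
‖u_2‖ = 4.3359, so e_2 = (-0.6458, 0.3229, 0.6919).

e_2 = (-0.6458, 0.3229, 0.6919)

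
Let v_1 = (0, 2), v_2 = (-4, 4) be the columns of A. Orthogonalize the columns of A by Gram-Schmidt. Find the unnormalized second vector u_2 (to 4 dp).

v_1 = (0, 2); ‖v_1‖ = 2.0000, so e_1 = (0.0000, 1.0000).
e_1·v_2 = 0.0000·(-4) + 1.0000·4 = 4.0000.
u_2 = v_2 − 4.0000·e_1 = (-4.0000, 0.0000).

u_2 = (-4.0000, 0.0000)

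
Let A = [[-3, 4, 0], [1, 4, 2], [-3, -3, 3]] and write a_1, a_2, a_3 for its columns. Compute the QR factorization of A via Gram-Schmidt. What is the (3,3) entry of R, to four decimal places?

q_1 = a_1/‖a_1‖ = (-3, 1, -3)/4.3589 = (-0.6882, 0.2294, -0.6882).
r_{12} = q_1·a_2 = 0.2294.
u_2 = a_2 − 0.2294·q_1 = (4.1579, 3.9474, -2.8421).
‖u_2‖ = 6.3990, so q_2 = (0.6498, 0.6169, -0.4441).
r_{13} = q_1·a_3 = -1.6059; r_{23} = q_2·a_3 = -0.0987.
u_3 = a_3 + 1.6059·q_1 + 0.0987·q_2 = (-1.0411, 2.4293, 1.8509).
r_{33} = ‖u_3‖ = 3.2267.

r_{33} = 3.2267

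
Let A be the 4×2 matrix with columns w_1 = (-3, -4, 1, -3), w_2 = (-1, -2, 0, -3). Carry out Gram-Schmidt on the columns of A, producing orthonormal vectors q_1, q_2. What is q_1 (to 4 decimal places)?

q_1 = (-0.5071, -0.6761, 0.1690, -0.5071)

w_1 = (-3, -4, 1, -3); ‖w_1‖ = 5.9161, so q_1 = (-0.5071, -0.6761, 0.1690, -0.5071).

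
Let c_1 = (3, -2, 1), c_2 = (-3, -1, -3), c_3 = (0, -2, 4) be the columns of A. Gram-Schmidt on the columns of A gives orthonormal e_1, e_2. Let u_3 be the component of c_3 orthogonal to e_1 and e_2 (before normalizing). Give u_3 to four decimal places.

e_1 = c_1/‖c_1‖ = (3, -2, 1)/3.7417 = (0.8018, -0.5345, 0.2673).
r_{12} = e_1·c_2 = -2.6726.
u_2 = c_2 + 2.6726·e_1 = (-0.8571, -2.4286, -2.2857).
‖u_2‖ = 3.4434, so e_2 = (-0.2489, -0.7053, -0.6638).
r_{13} = e_1·c_3 = 2.1381; r_{23} = e_2·c_3 = -1.2446.
u_3 = c_3 − 2.1381·e_1 + 1.2446·e_2 = (-2.0241, -1.7349, 2.6024).

u_3 = (-2.0241, -1.7349, 2.6024)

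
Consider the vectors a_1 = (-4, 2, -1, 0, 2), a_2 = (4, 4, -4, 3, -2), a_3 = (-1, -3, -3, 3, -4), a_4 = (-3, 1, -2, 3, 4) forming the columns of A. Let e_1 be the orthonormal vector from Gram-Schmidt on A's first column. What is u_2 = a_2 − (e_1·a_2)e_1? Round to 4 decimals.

e_1 = a_1/‖a_1‖ = (-4, 2, -1, 0, 2)/5.0000 = (-0.8000, 0.4000, -0.2000, 0.0000, 0.4000).
r_{12} = e_1·a_2 = -1.6000.
u_2 = a_2 + 1.6000·e_1 = (2.7200, 4.6400, -4.3200, 3.0000, -1.3600).

u_2 = (2.7200, 4.6400, -4.3200, 3.0000, -1.3600)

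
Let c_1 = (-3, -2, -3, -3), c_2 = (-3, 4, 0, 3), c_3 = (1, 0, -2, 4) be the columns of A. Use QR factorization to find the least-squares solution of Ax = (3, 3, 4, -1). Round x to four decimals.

x = (-1.0284, -0.0134, -0.8636)

q_1 = c_1/‖c_1‖ = (-3, -2, -3, -3)/5.5678 = (-0.5388, -0.3592, -0.5388, -0.5388).
r_{12} = q_1·c_2 = -1.4368.
u_2 = c_2 + 1.4368·q_1 = (-3.7742, 3.4839, -0.7742, 2.2258).
‖u_2‖ = 5.6511, so q_2 = (-0.6679, 0.6165, -0.1370, 0.3939).
r_{13} = q_1·c_3 = -1.6164; r_{23} = q_2·c_3 = 1.1816.
u_3 = c_3 + 1.6164·q_1 − 1.1816·q_2 = (0.9182, -1.3091, -2.7091, 2.6636).
‖u_3‖ = 4.1220, so q_3 = (0.2228, -0.3176, -0.6572, 0.6462).
Qᵀb = (-4.3105, -1.0960, -3.5596).
Back-substitute: x_3 = -3.5596/4.1220 = -0.8636.
x_2 = (-1.0960 − 1.1816·(-0.8636))/5.6511 = -0.0134.
x_1 = (-4.3105 + 1.4368·(-0.0134) + 1.6164·(-0.8636))/5.5678 = -1.0284.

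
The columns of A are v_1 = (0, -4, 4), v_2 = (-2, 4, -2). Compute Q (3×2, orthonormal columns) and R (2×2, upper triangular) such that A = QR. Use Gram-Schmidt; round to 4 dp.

e_1 = v_1/‖v_1‖ = (0, -4, 4)/5.6569 = (0.0000, -0.7071, 0.7071).
r_{12} = e_1·v_2 = -4.2426.
u_2 = v_2 + 4.2426·e_1 = (-2.0000, 1.0000, 1.0000).
‖u_2‖ = 2.4495, so e_2 = (-0.8165, 0.4082, 0.4082).

Q = [[0.0000, -0.8165], [-0.7071, 0.4082], [0.7071, 0.4082]], R = [[5.6569, -4.2426], [0.0000, 2.4495]]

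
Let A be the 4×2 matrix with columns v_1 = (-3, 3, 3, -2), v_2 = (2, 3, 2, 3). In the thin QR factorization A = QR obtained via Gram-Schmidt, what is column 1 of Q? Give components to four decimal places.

e_1 = (-0.5388, 0.5388, 0.5388, -0.3592)

v_1 = (-3, 3, 3, -2); ‖v_1‖ = 5.5678, so e_1 = (-0.5388, 0.5388, 0.5388, -0.3592).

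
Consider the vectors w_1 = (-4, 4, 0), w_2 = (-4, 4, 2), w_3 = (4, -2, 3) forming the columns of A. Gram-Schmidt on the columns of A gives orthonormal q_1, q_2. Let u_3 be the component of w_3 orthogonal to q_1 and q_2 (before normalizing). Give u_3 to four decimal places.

q_1 = w_1/‖w_1‖ = (-4, 4, 0)/5.6569 = (-0.7071, 0.7071, 0.0000).
r_{12} = q_1·w_2 = 5.6569.
u_2 = w_2 − 5.6569·q_1 = (0.0000, 0.0000, 2.0000).
‖u_2‖ = 2.0000, so q_2 = (0.0000, 0.0000, 1.0000).
r_{13} = q_1·w_3 = -4.2426; r_{23} = q_2·w_3 = 3.0000.
u_3 = w_3 + 4.2426·q_1 − 3.0000·q_2 = (1.0000, 1.0000, 0.0000).

u_3 = (1.0000, 1.0000, 0.0000)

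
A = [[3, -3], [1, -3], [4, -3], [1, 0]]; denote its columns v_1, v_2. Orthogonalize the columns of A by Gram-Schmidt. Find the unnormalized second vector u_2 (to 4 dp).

v_1 = (3, 1, 4, 1); ‖v_1‖ = 5.1962, so e_1 = (0.5774, 0.1925, 0.7698, 0.1925).
e_1·v_2 = 0.5774·(-3) + 0.1925·(-3) + 0.7698·(-3) + 0.1925·0 = -4.6188.
u_2 = v_2 + 4.6188·e_1 = (-0.3333, -2.1111, 0.5556, 0.8889).

u_2 = (-0.3333, -2.1111, 0.5556, 0.8889)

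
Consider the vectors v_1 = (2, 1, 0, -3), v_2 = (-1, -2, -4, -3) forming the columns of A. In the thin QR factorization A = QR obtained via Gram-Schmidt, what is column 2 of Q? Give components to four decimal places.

q_2 = (-0.3227, -0.4438, -0.7531, -0.3631)

q_1 = v_1/‖v_1‖ = (2, 1, 0, -3)/3.7417 = (0.5345, 0.2673, 0.0000, -0.8018).
r_{12} = q_1·v_2 = 1.3363.
u_2 = v_2 − 1.3363·q_1 = (-1.7143, -2.3571, -4.0000, -1.9286).
‖u_2‖ = 5.3117, so q_2 = (-0.3227, -0.4438, -0.7531, -0.3631).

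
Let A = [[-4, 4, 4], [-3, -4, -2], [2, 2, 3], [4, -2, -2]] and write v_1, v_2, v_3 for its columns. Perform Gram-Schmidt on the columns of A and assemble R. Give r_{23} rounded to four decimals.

r_{23} = 5.1306

v_1 = (-4, -3, 2, 4); ‖v_1‖ = 6.7082, so e_1 = (-0.5963, -0.4472, 0.2981, 0.5963).
e_1·v_2 = (-0.5963)·4 + (-0.4472)·(-4) + 0.2981·2 + 0.5963·(-2) = -1.1926.
u_2 = v_2 + 1.1926·e_1 = (3.2889, -4.5333, 2.3556, -1.2889).
‖u_2‖ = 6.2111, so e_2 = (0.5295, -0.7299, 0.3792, -0.2075).
r_{23} = e_2·v_3 = 5.1306.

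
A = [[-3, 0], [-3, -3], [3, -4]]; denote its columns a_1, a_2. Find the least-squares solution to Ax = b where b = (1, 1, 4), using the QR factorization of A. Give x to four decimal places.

a_1 = (-3, -3, 3); ‖a_1‖ = 5.1962, so q_1 = (-0.5774, -0.5774, 0.5774).
q_1·a_2 = (-0.5774)·0 + (-0.5774)·(-3) + 0.5774·(-4) = -0.5774.
u_2 = a_2 + 0.5774·q_1 = (-0.3333, -3.3333, -3.6667).
‖u_2‖ = 4.9666, so q_2 = (-0.0671, -0.6712, -0.7383).
Qᵀb = (1.1547, -3.6914).
Back-substitute: x_2 = -3.6914/4.9666 = -0.7432.
x_1 = (1.1547 + 0.5774·(-0.7432))/5.1962 = 0.1396.

x = (0.1396, -0.7432)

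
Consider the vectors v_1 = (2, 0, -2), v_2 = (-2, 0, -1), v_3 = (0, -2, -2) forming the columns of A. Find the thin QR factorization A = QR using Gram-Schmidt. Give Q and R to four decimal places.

Q = [[0.7071, -0.7071, 0.0000], [0.0000, 0.0000, -1.0000], [-0.7071, -0.7071, 0.0000]], R = [[2.8284, -0.7071, 1.4142], [0.0000, 2.1213, 1.4142], [0.0000, 0.0000, 2.0000]]

v_1 = (2, 0, -2); ‖v_1‖ = 2.8284, so q_1 = (0.7071, 0.0000, -0.7071).
q_1·v_2 = 0.7071·(-2) + 0.0000·0 + (-0.7071)·(-1) = -0.7071.
u_2 = v_2 + 0.7071·q_1 = (-1.5000, 0.0000, -1.5000).
‖u_2‖ = 2.1213, so q_2 = (-0.7071, 0.0000, -0.7071).
q_1·v_3 = 0.7071·0 + 0.0000·(-2) + (-0.7071)·(-2) = 1.4142; q_2·v_3 = (-0.7071)·0 + 0.0000·(-2) + (-0.7071)·(-2) = 1.4142.
u_3 = v_3 − 1.4142·q_1 − 1.4142·q_2 = (0.0000, -2.0000, 0.0000).
‖u_3‖ = 2.0000, so q_3 = (0.0000, -1.0000, 0.0000).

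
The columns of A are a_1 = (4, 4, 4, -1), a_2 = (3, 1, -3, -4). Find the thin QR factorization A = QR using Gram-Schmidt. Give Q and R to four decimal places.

a_1 = (4, 4, 4, -1); ‖a_1‖ = 7.0000, so q_1 = (0.5714, 0.5714, 0.5714, -0.1429).
q_1·a_2 = 0.5714·3 + 0.5714·1 + 0.5714·(-3) + (-0.1429)·(-4) = 1.1429.
u_2 = a_2 − 1.1429·q_1 = (2.3469, 0.3469, -3.6531, -3.8367).
‖u_2‖ = 5.8046, so q_2 = (0.4043, 0.0598, -0.6293, -0.6610).

Q = [[0.5714, 0.4043], [0.5714, 0.0598], [0.5714, -0.6293], [-0.1429, -0.6610]], R = [[7.0000, 1.1429], [0.0000, 5.8046]]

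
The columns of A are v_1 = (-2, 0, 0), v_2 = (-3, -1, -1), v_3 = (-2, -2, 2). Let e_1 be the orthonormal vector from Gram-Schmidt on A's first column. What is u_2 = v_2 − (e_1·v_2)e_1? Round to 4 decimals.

v_1 = (-2, 0, 0); ‖v_1‖ = 2.0000, so e_1 = (-1.0000, 0.0000, 0.0000).
e_1·v_2 = (-1.0000)·(-3) + 0.0000·(-1) + 0.0000·(-1) = 3.0000.
u_2 = v_2 − 3.0000·e_1 = (0.0000, -1.0000, -1.0000).

u_2 = (0.0000, -1.0000, -1.0000)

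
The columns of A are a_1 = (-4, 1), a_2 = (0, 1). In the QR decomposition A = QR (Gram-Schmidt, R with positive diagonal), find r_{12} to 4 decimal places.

q_1 = a_1/‖a_1‖ = (-4, 1)/4.1231 = (-0.9701, 0.2425).
r_{12} = q_1·a_2 = 0.2425.

r_{12} = 0.2425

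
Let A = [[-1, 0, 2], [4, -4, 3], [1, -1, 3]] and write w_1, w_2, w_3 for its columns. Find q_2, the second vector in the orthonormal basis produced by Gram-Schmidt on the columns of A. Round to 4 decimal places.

q_2 = (-0.9718, -0.2287, -0.0572)

w_1 = (-1, 4, 1); ‖w_1‖ = 4.2426, so q_1 = (-0.2357, 0.9428, 0.2357).
q_1·w_2 = (-0.2357)·0 + 0.9428·(-4) + 0.2357·(-1) = -4.0069.
u_2 = w_2 + 4.0069·q_1 = (-0.9444, -0.2222, -0.0556).
‖u_2‖ = 0.9718, so q_2 = (-0.9718, -0.2287, -0.0572).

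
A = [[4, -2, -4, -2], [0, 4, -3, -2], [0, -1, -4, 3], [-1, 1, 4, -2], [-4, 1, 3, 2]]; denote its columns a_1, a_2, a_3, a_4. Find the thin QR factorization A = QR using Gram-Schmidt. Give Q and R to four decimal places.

a_1 = (4, 0, 0, -1, -4); ‖a_1‖ = 5.7446, so q_1 = (0.6963, 0.0000, 0.0000, -0.1741, -0.6963).
q_1·a_2 = 0.6963·(-2) + 0.0000·4 + 0.0000·(-1) + (-0.1741)·1 + (-0.6963)·1 = -2.2630.
u_2 = a_2 + 2.2630·q_1 = (-0.4242, 4.0000, -1.0000, 0.6061, -0.5758).
‖u_2‖ = 4.2283, so q_2 = (-0.1003, 0.9460, -0.2365, 0.1433, -0.1362).
q_1·a_3 = 0.6963·(-4) + 0.0000·(-3) + 0.0000·(-4) + (-0.1741)·4 + (-0.6963)·3 = -5.5705; q_2·a_3 = (-0.1003)·(-4) + 0.9460·(-3) + (-0.2365)·(-4) + 0.1433·4 + (-0.1362)·3 = -1.3258.
u_3 = a_3 + 5.5705·q_1 + 1.3258·q_2 = (-0.2542, -1.7458, -4.3136, 3.2203, -1.0593).
‖u_3‖ = 5.7630, so q_3 = (-0.0441, -0.3029, -0.7485, 0.5588, -0.1838).
q_1·a_4 = 0.6963·(-2) + 0.0000·(-2) + 0.0000·3 + (-0.1741)·(-2) + (-0.6963)·2 = -2.4371; q_2·a_4 = (-0.1003)·(-2) + 0.9460·(-2) + (-0.2365)·3 + 0.1433·(-2) + (-0.1362)·2 = -2.9598; q_3·a_4 = (-0.0441)·(-2) + (-0.3029)·(-2) + (-0.7485)·3 + 0.5588·(-2) + (-0.1838)·2 = -3.0366.
u_4 = a_4 + 2.4371·q_1 + 2.9598·q_2 + 3.0366·q_3 = (-0.7340, -0.1199, 0.0271, -0.3031, -0.6582).
‖u_4‖ = 1.0387, so q_4 = (-0.7066, -0.1154, 0.0261, -0.2918, -0.6337).

Q = [[0.6963, -0.1003, -0.0441, -0.7066], [0.0000, 0.9460, -0.3029, -0.1154], [0.0000, -0.2365, -0.7485, 0.0261], [-0.1741, 0.1433, 0.5588, -0.2918], [-0.6963, -0.1362, -0.1838, -0.6337]], R = [[5.7446, -2.2630, -5.5705, -2.4371], [0.0000, 4.2283, -1.3258, -2.9598], [0.0000, 0.0000, 5.7630, -3.0366], [0.0000, 0.0000, 0.0000, 1.0387]]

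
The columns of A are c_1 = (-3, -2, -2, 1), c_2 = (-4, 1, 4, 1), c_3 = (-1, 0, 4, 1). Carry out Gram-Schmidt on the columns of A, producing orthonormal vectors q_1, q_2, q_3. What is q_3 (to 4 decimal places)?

c_1 = (-3, -2, -2, 1); ‖c_1‖ = 4.2426, so q_1 = (-0.7071, -0.4714, -0.4714, 0.2357).
q_1·c_2 = (-0.7071)·(-4) + (-0.4714)·1 + (-0.4714)·4 + 0.2357·1 = 0.7071.
u_2 = c_2 − 0.7071·q_1 = (-3.5000, 1.3333, 4.3333, 0.8333).
‖u_2‖ = 5.7879, so q_2 = (-0.6047, 0.2304, 0.7487, 0.1440).
q_1·c_3 = (-0.7071)·(-1) + (-0.4714)·0 + (-0.4714)·4 + 0.2357·1 = -0.9428; q_2·c_3 = (-0.6047)·(-1) + 0.2304·0 + 0.7487·4 + 0.1440·1 = 3.7434.
u_3 = c_3 + 0.9428·q_1 − 3.7434·q_2 = (0.5970, -1.3068, 0.7529, 0.6833).
‖u_3‖ = 1.7601, so q_3 = (0.3392, -0.7425, 0.4278, 0.3882).

q_3 = (0.3392, -0.7425, 0.4278, 0.3882)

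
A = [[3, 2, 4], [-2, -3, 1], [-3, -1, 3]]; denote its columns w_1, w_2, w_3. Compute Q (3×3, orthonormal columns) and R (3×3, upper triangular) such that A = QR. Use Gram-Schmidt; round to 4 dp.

e_1 = w_1/‖w_1‖ = (3, -2, -3)/4.6904 = (0.6396, -0.4264, -0.6396).
r_{12} = e_1·w_2 = 3.1980.
u_2 = w_2 − 3.1980·e_1 = (-0.0455, -1.6364, 1.0455).
‖u_2‖ = 1.9424, so e_2 = (-0.0234, -0.8425, 0.5382).
r_{13} = e_1·w_3 = 0.2132; r_{23} = e_2·w_3 = 0.6787.
u_3 = w_3 − 0.2132·e_1 − 0.6787·e_2 = (3.8795, 1.6627, 2.7711).
‖u_3‖ = 5.0492, so e_3 = (0.7683, 0.3293, 0.5488).

Q = [[0.6396, -0.0234, 0.7683], [-0.4264, -0.8425, 0.3293], [-0.6396, 0.5382, 0.5488]], R = [[4.6904, 3.1980, 0.2132], [0.0000, 1.9424, 0.6787], [0.0000, 0.0000, 5.0492]]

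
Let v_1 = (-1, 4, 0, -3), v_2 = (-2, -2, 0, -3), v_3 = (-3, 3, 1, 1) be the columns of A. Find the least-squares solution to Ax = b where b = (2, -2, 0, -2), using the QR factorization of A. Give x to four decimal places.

x = (0.1878, 0.1812, -0.7855)

v_1 = (-1, 4, 0, -3); ‖v_1‖ = 5.0990, so q_1 = (-0.1961, 0.7845, 0.0000, -0.5883).
q_1·v_2 = (-0.1961)·(-2) + 0.7845·(-2) + 0.0000·0 + (-0.5883)·(-3) = 0.5883.
u_2 = v_2 − 0.5883·q_1 = (-1.8846, -2.4615, 0.0000, -2.6538).
‖u_2‖ = 4.0809, so q_2 = (-0.4618, -0.6032, 0.0000, -0.6503).
q_1·v_3 = (-0.1961)·(-3) + 0.7845·3 + 0.0000·1 + (-0.5883)·1 = 2.3534; q_2·v_3 = (-0.4618)·(-3) + (-0.6032)·3 + 0.0000·1 + (-0.6503)·1 = -1.0744.
u_3 = v_3 − 2.3534·q_1 + 1.0744·q_2 = (-3.0346, 0.5058, 1.0000, 1.6859).
‖u_3‖ = 3.6479, so q_3 = (-0.8319, 0.1386, 0.2741, 0.4622).
Qᵀb = (-0.7845, 1.5834, -2.8654).
Back-substitute: x_3 = -2.8654/3.6479 = -0.7855.
x_2 = (1.5834 + 1.0744·(-0.7855))/4.0809 = 0.1812.
x_1 = (-0.7845 − 0.5883·0.1812 − 2.3534·(-0.7855))/5.0990 = 0.1878.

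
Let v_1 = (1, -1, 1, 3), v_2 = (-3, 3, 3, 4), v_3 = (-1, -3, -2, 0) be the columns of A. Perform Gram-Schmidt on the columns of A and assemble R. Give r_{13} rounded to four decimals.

v_1 = (1, -1, 1, 3); ‖v_1‖ = 3.4641, so q_1 = (0.2887, -0.2887, 0.2887, 0.8660).
r_{13} = q_1·v_3 = 0.0000.

r_{13} = 0.0000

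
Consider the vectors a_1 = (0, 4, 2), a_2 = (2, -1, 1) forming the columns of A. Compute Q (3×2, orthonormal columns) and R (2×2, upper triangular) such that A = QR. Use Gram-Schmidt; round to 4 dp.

Q = [[0.0000, 0.8305], [0.8944, -0.2491], [0.4472, 0.4983]], R = [[4.4721, -0.4472], [0.0000, 2.4083]]

e_1 = a_1/‖a_1‖ = (0, 4, 2)/4.4721 = (0.0000, 0.8944, 0.4472).
r_{12} = e_1·a_2 = -0.4472.
u_2 = a_2 + 0.4472·e_1 = (2.0000, -0.6000, 1.2000).
‖u_2‖ = 2.4083, so e_2 = (0.8305, -0.2491, 0.4983).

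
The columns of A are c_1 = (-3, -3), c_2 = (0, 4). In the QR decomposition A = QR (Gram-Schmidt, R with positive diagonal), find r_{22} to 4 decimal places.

q_1 = c_1/‖c_1‖ = (-3, -3)/4.2426 = (-0.7071, -0.7071).
r_{12} = q_1·c_2 = -2.8284.
u_2 = c_2 + 2.8284·q_1 = (-2.0000, 2.0000).
r_{22} = ‖u_2‖ = 2.8284.

r_{22} = 2.8284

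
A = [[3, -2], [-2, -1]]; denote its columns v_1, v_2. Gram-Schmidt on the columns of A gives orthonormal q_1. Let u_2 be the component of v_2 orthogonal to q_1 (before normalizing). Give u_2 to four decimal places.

u_2 = (-1.0769, -1.6154)

v_1 = (3, -2); ‖v_1‖ = 3.6056, so q_1 = (0.8321, -0.5547).
q_1·v_2 = 0.8321·(-2) + (-0.5547)·(-1) = -1.1094.
u_2 = v_2 + 1.1094·q_1 = (-1.0769, -1.6154).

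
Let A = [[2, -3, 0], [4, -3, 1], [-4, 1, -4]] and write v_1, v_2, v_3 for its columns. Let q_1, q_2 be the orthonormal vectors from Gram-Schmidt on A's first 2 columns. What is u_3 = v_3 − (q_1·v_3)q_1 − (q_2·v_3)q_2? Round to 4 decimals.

u_3 = (0.5600, -0.7000, -0.4200)

v_1 = (2, 4, -4); ‖v_1‖ = 6.0000, so q_1 = (0.3333, 0.6667, -0.6667).
q_1·v_2 = 0.3333·(-3) + 0.6667·(-3) + (-0.6667)·1 = -3.6667.
u_2 = v_2 + 3.6667·q_1 = (-1.7778, -0.5556, -1.4444).
‖u_2‖ = 2.3570, so q_2 = (-0.7542, -0.2357, -0.6128).
q_1·v_3 = 0.3333·0 + 0.6667·1 + (-0.6667)·(-4) = 3.3333; q_2·v_3 = (-0.7542)·0 + (-0.2357)·1 + (-0.6128)·(-4) = 2.2156.
u_3 = v_3 − 3.3333·q_1 − 2.2156·q_2 = (0.5600, -0.7000, -0.4200).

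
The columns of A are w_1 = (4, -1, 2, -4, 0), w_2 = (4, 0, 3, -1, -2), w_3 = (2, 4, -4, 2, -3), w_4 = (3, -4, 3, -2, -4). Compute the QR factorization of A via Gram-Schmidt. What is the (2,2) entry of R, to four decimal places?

r_{22} = 3.4249

w_1 = (4, -1, 2, -4, 0); ‖w_1‖ = 6.0828, so e_1 = (0.6576, -0.1644, 0.3288, -0.6576, 0.0000).
e_1·w_2 = 0.6576·4 + (-0.1644)·0 + 0.3288·3 + (-0.6576)·(-1) + 0.0000·(-2) = 4.2744.
u_2 = w_2 − 4.2744·e_1 = (1.1892, 0.7027, 1.5946, 1.8108, -2.0000).
r_{22} = ‖u_2‖ = 3.4249.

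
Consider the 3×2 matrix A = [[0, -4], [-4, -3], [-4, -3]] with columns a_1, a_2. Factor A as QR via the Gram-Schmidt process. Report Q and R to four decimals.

Q = [[0.0000, -1.0000], [-0.7071, 0.0000], [-0.7071, 0.0000]], R = [[5.6569, 4.2426], [0.0000, 4.0000]]

a_1 = (0, -4, -4); ‖a_1‖ = 5.6569, so q_1 = (0.0000, -0.7071, -0.7071).
q_1·a_2 = 0.0000·(-4) + (-0.7071)·(-3) + (-0.7071)·(-3) = 4.2426.
u_2 = a_2 − 4.2426·q_1 = (-4.0000, 0.0000, 0.0000).
‖u_2‖ = 4.0000, so q_2 = (-1.0000, 0.0000, 0.0000).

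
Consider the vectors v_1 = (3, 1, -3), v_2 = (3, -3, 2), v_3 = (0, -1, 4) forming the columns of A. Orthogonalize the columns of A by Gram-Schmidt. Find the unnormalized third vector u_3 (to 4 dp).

u_3 = (0.5526, 1.1842, 0.9474)

v_1 = (3, 1, -3); ‖v_1‖ = 4.3589, so e_1 = (0.6882, 0.2294, -0.6882).
e_1·v_2 = 0.6882·3 + 0.2294·(-3) + (-0.6882)·2 = 0.0000.
u_2 = v_2 + 0.0000·e_1 = (3.0000, -3.0000, 2.0000).
‖u_2‖ = 4.6904, so e_2 = (0.6396, -0.6396, 0.4264).
e_1·v_3 = 0.6882·0 + 0.2294·(-1) + (-0.6882)·4 = -2.9824; e_2·v_3 = 0.6396·0 + (-0.6396)·(-1) + 0.4264·4 = 2.3452.
u_3 = v_3 + 2.9824·e_1 − 2.3452·e_2 = (0.5526, 1.1842, 0.9474).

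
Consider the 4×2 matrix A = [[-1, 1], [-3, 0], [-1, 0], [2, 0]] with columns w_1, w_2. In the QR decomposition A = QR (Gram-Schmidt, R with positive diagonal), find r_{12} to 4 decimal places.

r_{12} = -0.2582

q_1 = w_1/‖w_1‖ = (-1, -3, -1, 2)/3.8730 = (-0.2582, -0.7746, -0.2582, 0.5164).
r_{12} = q_1·w_2 = -0.2582.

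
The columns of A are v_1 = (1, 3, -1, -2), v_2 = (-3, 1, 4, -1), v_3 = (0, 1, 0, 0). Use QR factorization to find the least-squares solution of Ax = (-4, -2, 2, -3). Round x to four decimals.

v_1 = (1, 3, -1, -2); ‖v_1‖ = 3.8730, so e_1 = (0.2582, 0.7746, -0.2582, -0.5164).
e_1·v_2 = 0.2582·(-3) + 0.7746·1 + (-0.2582)·4 + (-0.5164)·(-1) = -0.5164.
u_2 = v_2 + 0.5164·e_1 = (-2.8667, 1.4000, 3.8667, -1.2667).
‖u_2‖ = 5.1704, so e_2 = (-0.5544, 0.2708, 0.7478, -0.2450).
e_1·v_3 = 0.2582·0 + 0.7746·1 + (-0.2582)·0 + (-0.5164)·0 = 0.7746; e_2·v_3 = (-0.5544)·0 + 0.2708·1 + 0.7478·0 + (-0.2450)·0 = 0.2708.
u_3 = v_3 − 0.7746·e_1 − 0.2708·e_2 = (-0.0499, 0.3267, -0.0025, 0.4663).
‖u_3‖ = 0.5716, so e_3 = (-0.0873, 0.5716, -0.0044, 0.8159).
Qᵀb = (-1.5492, 3.9068, -3.2505).
Back-substitute: x_3 = -3.2505/0.5716 = -5.6870.
x_2 = (3.9068 − 0.2708·(-5.6870))/5.1704 = 1.0534.
x_1 = (-1.5492 + 0.5164·1.0534 − 0.7746·(-5.6870))/3.8730 = 0.8779.

x = (0.8779, 1.0534, -5.6870)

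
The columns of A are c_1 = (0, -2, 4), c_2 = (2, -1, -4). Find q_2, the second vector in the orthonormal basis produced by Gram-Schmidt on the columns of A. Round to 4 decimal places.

c_1 = (0, -2, 4); ‖c_1‖ = 4.4721, so q_1 = (0.0000, -0.4472, 0.8944).
q_1·c_2 = 0.0000·2 + (-0.4472)·(-1) + 0.8944·(-4) = -3.1305.
u_2 = c_2 + 3.1305·q_1 = (2.0000, -2.4000, -1.2000).
‖u_2‖ = 3.3466, so q_2 = (0.5976, -0.7171, -0.3586).

q_2 = (0.5976, -0.7171, -0.3586)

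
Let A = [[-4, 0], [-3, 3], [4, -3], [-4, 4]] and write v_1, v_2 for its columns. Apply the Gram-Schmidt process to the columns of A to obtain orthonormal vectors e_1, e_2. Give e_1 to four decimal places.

v_1 = (-4, -3, 4, -4); ‖v_1‖ = 7.5498, so e_1 = (-0.5298, -0.3974, 0.5298, -0.5298).

e_1 = (-0.5298, -0.3974, 0.5298, -0.5298)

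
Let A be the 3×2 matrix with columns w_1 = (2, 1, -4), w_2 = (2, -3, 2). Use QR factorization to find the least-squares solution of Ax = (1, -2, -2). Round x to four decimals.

x = (0.5325, 0.4545)

w_1 = (2, 1, -4); ‖w_1‖ = 4.5826, so q_1 = (0.4364, 0.2182, -0.8729).
q_1·w_2 = 0.4364·2 + 0.2182·(-3) + (-0.8729)·2 = -1.5275.
u_2 = w_2 + 1.5275·q_1 = (2.6667, -2.6667, 0.6667).
‖u_2‖ = 3.8297, so q_2 = (0.6963, -0.6963, 0.1741).
Qᵀb = (1.7457, 1.7408).
Back-substitute: x_2 = 1.7408/3.8297 = 0.4545.
x_1 = (1.7457 + 1.5275·0.4545)/4.5826 = 0.5325.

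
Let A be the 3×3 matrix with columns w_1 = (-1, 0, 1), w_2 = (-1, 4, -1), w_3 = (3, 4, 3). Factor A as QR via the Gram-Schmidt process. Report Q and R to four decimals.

Q = [[-0.7071, -0.2357, 0.6667], [0.0000, 0.9428, 0.3333], [0.7071, -0.2357, 0.6667]], R = [[1.4142, 0.0000, 0.0000], [0.0000, 4.2426, 2.3570], [0.0000, 0.0000, 5.3333]]

w_1 = (-1, 0, 1); ‖w_1‖ = 1.4142, so q_1 = (-0.7071, 0.0000, 0.7071).
q_1·w_2 = (-0.7071)·(-1) + 0.0000·4 + 0.7071·(-1) = 0.0000.
u_2 = w_2 + 0.0000·q_1 = (-1.0000, 4.0000, -1.0000).
‖u_2‖ = 4.2426, so q_2 = (-0.2357, 0.9428, -0.2357).
q_1·w_3 = (-0.7071)·3 + 0.0000·4 + 0.7071·3 = 0.0000; q_2·w_3 = (-0.2357)·3 + 0.9428·4 + (-0.2357)·3 = 2.3570.
u_3 = w_3 + 0.0000·q_1 − 2.3570·q_2 = (3.5556, 1.7778, 3.5556).
‖u_3‖ = 5.3333, so q_3 = (0.6667, 0.3333, 0.6667).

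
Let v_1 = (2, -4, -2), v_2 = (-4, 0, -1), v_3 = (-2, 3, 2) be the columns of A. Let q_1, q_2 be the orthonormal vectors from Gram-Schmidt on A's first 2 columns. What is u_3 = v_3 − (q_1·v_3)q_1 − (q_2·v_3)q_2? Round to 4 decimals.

v_1 = (2, -4, -2); ‖v_1‖ = 4.8990, so q_1 = (0.4082, -0.8165, -0.4082).
q_1·v_2 = 0.4082·(-4) + (-0.8165)·0 + (-0.4082)·(-1) = -1.2247.
u_2 = v_2 + 1.2247·q_1 = (-3.5000, -1.0000, -1.5000).
‖u_2‖ = 3.9370, so q_2 = (-0.8890, -0.2540, -0.3810).
q_1·v_3 = 0.4082·(-2) + (-0.8165)·3 + (-0.4082)·2 = -4.0825; q_2·v_3 = (-0.8890)·(-2) + (-0.2540)·3 + (-0.3810)·2 = 0.2540.
u_3 = v_3 + 4.0825·q_1 − 0.2540·q_2 = (-0.1075, -0.2688, 0.4301).

u_3 = (-0.1075, -0.2688, 0.4301)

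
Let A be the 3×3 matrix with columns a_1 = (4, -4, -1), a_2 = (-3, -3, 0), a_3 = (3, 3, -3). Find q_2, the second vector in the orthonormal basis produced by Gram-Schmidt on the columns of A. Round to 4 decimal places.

q_2 = (-0.7071, -0.7071, 0.0000)

q_1 = a_1/‖a_1‖ = (4, -4, -1)/5.7446 = (0.6963, -0.6963, -0.1741).
r_{12} = q_1·a_2 = 0.0000.
u_2 = a_2 + 0.0000·q_1 = (-3.0000, -3.0000, 0.0000).
‖u_2‖ = 4.2426, so q_2 = (-0.7071, -0.7071, 0.0000).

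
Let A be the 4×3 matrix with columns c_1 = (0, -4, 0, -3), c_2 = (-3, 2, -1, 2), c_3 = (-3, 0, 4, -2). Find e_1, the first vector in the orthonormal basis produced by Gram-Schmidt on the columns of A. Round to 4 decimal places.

e_1 = (0.0000, -0.8000, 0.0000, -0.6000)

c_1 = (0, -4, 0, -3); ‖c_1‖ = 5.0000, so e_1 = (0.0000, -0.8000, 0.0000, -0.6000).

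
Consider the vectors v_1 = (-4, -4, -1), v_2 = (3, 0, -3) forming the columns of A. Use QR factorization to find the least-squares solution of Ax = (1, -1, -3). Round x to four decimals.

x = (0.3158, 0.8246)

v_1 = (-4, -4, -1); ‖v_1‖ = 5.7446, so e_1 = (-0.6963, -0.6963, -0.1741).
e_1·v_2 = (-0.6963)·3 + (-0.6963)·0 + (-0.1741)·(-3) = -1.5667.
u_2 = v_2 + 1.5667·e_1 = (1.9091, -1.0909, -3.2727).
‖u_2‖ = 3.9428, so e_2 = (0.4842, -0.2767, -0.8301).
Qᵀb = (0.5222, 3.2511).
Back-substitute: x_2 = 3.2511/3.9428 = 0.8246.
x_1 = (0.5222 + 1.5667·0.8246)/5.7446 = 0.3158.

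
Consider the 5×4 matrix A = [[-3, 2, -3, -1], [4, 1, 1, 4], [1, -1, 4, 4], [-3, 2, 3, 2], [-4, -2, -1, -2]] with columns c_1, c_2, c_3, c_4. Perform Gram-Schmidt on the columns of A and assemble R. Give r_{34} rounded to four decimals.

e_1 = c_1/‖c_1‖ = (-3, 4, 1, -3, -4)/7.1414 = (-0.4201, 0.5601, 0.1400, -0.4201, -0.5601).
r_{12} = e_1·c_2 = -0.1400.
u_2 = c_2 + 0.1400·e_1 = (1.9412, 1.0784, -0.9804, 1.9412, -2.0784).
‖u_2‖ = 3.7390, so e_2 = (0.5192, 0.2884, -0.2622, 0.5192, -0.5559).
r_{13} = e_1·c_3 = 1.6803; r_{23} = e_2·c_3 = -0.2045.
u_3 = c_3 − 1.6803·e_1 + 0.2045·e_2 = (-2.1879, 0.1178, 3.7111, 3.8121, -0.1725).
‖u_3‖ = 5.7563, so e_3 = (-0.3801, 0.0205, 0.6447, 0.6622, -0.0300).
r_{34} = e_3·c_4 = 4.4252.

r_{34} = 4.4252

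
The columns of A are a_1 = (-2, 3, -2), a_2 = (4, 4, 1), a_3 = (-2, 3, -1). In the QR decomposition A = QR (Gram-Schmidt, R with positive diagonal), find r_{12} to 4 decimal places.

r_{12} = 0.4851

a_1 = (-2, 3, -2); ‖a_1‖ = 4.1231, so e_1 = (-0.4851, 0.7276, -0.4851).
r_{12} = e_1·a_2 = 0.4851.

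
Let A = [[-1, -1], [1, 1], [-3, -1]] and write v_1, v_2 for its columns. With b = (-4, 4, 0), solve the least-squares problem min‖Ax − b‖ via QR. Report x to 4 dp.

x = (-2.0000, 6.0000)

e_1 = v_1/‖v_1‖ = (-1, 1, -3)/3.3166 = (-0.3015, 0.3015, -0.9045).
r_{12} = e_1·v_2 = 1.5076.
u_2 = v_2 − 1.5076·e_1 = (-0.5455, 0.5455, 0.3636).
‖u_2‖ = 0.8528, so e_2 = (-0.6396, 0.6396, 0.4264).
Qᵀb = (2.4121, 5.1168).
Back-substitute: x_2 = 5.1168/0.8528 = 6.0000.
x_1 = (2.4121 − 1.5076·6.0000)/3.3166 = -2.0000.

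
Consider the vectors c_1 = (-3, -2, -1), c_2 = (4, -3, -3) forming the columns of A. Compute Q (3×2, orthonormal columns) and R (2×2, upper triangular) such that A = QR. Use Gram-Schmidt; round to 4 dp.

Q = [[-0.8018, 0.5813], [-0.5345, -0.5936], [-0.2673, -0.5565]], R = [[3.7417, -0.8018], [0.0000, 5.7756]]

c_1 = (-3, -2, -1); ‖c_1‖ = 3.7417, so q_1 = (-0.8018, -0.5345, -0.2673).
q_1·c_2 = (-0.8018)·4 + (-0.5345)·(-3) + (-0.2673)·(-3) = -0.8018.
u_2 = c_2 + 0.8018·q_1 = (3.3571, -3.4286, -3.2143).
‖u_2‖ = 5.7756, so q_2 = (0.5813, -0.5936, -0.5565).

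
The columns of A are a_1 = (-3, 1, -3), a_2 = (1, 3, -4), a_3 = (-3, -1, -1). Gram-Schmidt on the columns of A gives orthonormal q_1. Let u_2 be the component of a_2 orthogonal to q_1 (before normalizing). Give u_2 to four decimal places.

a_1 = (-3, 1, -3); ‖a_1‖ = 4.3589, so q_1 = (-0.6882, 0.2294, -0.6882).
q_1·a_2 = (-0.6882)·1 + 0.2294·3 + (-0.6882)·(-4) = 2.7530.
u_2 = a_2 − 2.7530·q_1 = (2.8947, 2.3684, -2.1053).

u_2 = (2.8947, 2.3684, -2.1053)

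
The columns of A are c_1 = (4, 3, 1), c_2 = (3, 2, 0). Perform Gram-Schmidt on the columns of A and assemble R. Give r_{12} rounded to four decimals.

c_1 = (4, 3, 1); ‖c_1‖ = 5.0990, so q_1 = (0.7845, 0.5883, 0.1961).
r_{12} = q_1·c_2 = 3.5301.

r_{12} = 3.5301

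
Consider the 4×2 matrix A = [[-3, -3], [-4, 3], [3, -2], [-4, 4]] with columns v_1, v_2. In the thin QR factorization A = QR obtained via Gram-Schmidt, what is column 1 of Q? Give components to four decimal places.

q_1 = (-0.4243, -0.5657, 0.4243, -0.5657)

v_1 = (-3, -4, 3, -4); ‖v_1‖ = 7.0711, so q_1 = (-0.4243, -0.5657, 0.4243, -0.5657).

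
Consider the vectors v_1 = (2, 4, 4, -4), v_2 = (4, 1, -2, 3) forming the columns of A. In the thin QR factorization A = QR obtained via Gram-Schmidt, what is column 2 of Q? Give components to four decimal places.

e_2 = (0.8031, 0.3012, -0.2581, 0.4446)

v_1 = (2, 4, 4, -4); ‖v_1‖ = 7.2111, so e_1 = (0.2774, 0.5547, 0.5547, -0.5547).
e_1·v_2 = 0.2774·4 + 0.5547·1 + 0.5547·(-2) + (-0.5547)·3 = -1.1094.
u_2 = v_2 + 1.1094·e_1 = (4.3077, 1.6154, -1.3846, 2.3846).
‖u_2‖ = 5.3637, so e_2 = (0.8031, 0.3012, -0.2581, 0.4446).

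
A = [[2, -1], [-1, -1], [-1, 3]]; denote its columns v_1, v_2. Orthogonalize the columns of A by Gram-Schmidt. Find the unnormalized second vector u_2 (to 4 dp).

u_2 = (0.3333, -1.6667, 2.3333)

v_1 = (2, -1, -1); ‖v_1‖ = 2.4495, so e_1 = (0.8165, -0.4082, -0.4082).
e_1·v_2 = 0.8165·(-1) + (-0.4082)·(-1) + (-0.4082)·3 = -1.6330.
u_2 = v_2 + 1.6330·e_1 = (0.3333, -1.6667, 2.3333).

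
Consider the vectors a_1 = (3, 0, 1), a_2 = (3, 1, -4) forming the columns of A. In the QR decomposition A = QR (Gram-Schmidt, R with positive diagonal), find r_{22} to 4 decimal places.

r_{22} = 4.8477

a_1 = (3, 0, 1); ‖a_1‖ = 3.1623, so e_1 = (0.9487, 0.0000, 0.3162).
e_1·a_2 = 0.9487·3 + 0.0000·1 + 0.3162·(-4) = 1.5811.
u_2 = a_2 − 1.5811·e_1 = (1.5000, 1.0000, -4.5000).
r_{22} = ‖u_2‖ = 4.8477.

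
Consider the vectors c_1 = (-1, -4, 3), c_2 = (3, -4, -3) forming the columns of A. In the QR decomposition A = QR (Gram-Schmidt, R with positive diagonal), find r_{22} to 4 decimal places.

c_1 = (-1, -4, 3); ‖c_1‖ = 5.0990, so q_1 = (-0.1961, -0.7845, 0.5883).
q_1·c_2 = (-0.1961)·3 + (-0.7845)·(-4) + 0.5883·(-3) = 0.7845.
u_2 = c_2 − 0.7845·q_1 = (3.1538, -3.3846, -3.4615).
r_{22} = ‖u_2‖ = 5.7779.

r_{22} = 5.7779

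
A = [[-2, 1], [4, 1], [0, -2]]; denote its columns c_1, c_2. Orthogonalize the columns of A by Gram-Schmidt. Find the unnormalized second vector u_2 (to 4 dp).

u_2 = (1.2000, 0.6000, -2.0000)

q_1 = c_1/‖c_1‖ = (-2, 4, 0)/4.4721 = (-0.4472, 0.8944, 0.0000).
r_{12} = q_1·c_2 = 0.4472.
u_2 = c_2 − 0.4472·q_1 = (1.2000, 0.6000, -2.0000).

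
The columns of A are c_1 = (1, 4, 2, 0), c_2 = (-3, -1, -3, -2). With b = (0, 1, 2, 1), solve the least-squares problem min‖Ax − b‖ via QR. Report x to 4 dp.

x = (0.2134, -0.2707)

q_1 = c_1/‖c_1‖ = (1, 4, 2, 0)/4.5826 = (0.2182, 0.8729, 0.4364, 0.0000).
r_{12} = q_1·c_2 = -2.8368.
u_2 = c_2 + 2.8368·q_1 = (-2.3810, 1.4762, -1.7619, -2.0000).
‖u_2‖ = 3.8668, so q_2 = (-0.6157, 0.3818, -0.4556, -0.5172).
Qᵀb = (1.7457, -1.0468).
Back-substitute: x_2 = -1.0468/3.8668 = -0.2707.
x_1 = (1.7457 + 2.8368·(-0.2707))/4.5826 = 0.2134.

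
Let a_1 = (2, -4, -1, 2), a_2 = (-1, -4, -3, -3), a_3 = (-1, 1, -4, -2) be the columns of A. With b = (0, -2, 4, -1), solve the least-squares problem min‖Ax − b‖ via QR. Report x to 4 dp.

x = (-0.5928, 0.7611, -1.4079)

a_1 = (2, -4, -1, 2); ‖a_1‖ = 5.0000, so q_1 = (0.4000, -0.8000, -0.2000, 0.4000).
q_1·a_2 = 0.4000·(-1) + (-0.8000)·(-4) + (-0.2000)·(-3) + 0.4000·(-3) = 2.2000.
u_2 = a_2 − 2.2000·q_1 = (-1.8800, -2.2400, -2.5600, -3.8800).
‖u_2‖ = 5.4918, so q_2 = (-0.3423, -0.4079, -0.4661, -0.7065).
q_1·a_3 = 0.4000·(-1) + (-0.8000)·1 + (-0.2000)·(-4) + 0.4000·(-2) = -1.2000; q_2·a_3 = (-0.3423)·(-1) + (-0.4079)·1 + (-0.4661)·(-4) + (-0.7065)·(-2) = 3.2121.
u_3 = a_3 + 1.2000·q_1 − 3.2121·q_2 = (0.5796, 1.3501, -2.7427, 0.7493).
‖u_3‖ = 3.2004, so q_3 = (0.1811, 0.4219, -0.8570, 0.2341).
Qᵀb = (0.4000, -0.3423, -4.5058).
Back-substitute: x_3 = -4.5058/3.2004 = -1.4079.
x_2 = (-0.3423 − 3.2121·(-1.4079))/5.4918 = 0.7611.
x_1 = (0.4000 − 2.2000·0.7611 + 1.2000·(-1.4079))/5.0000 = -0.5928.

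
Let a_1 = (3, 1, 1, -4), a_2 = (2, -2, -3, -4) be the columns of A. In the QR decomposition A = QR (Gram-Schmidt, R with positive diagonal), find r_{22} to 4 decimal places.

r_{22} = 4.7219

a_1 = (3, 1, 1, -4); ‖a_1‖ = 5.1962, so e_1 = (0.5774, 0.1925, 0.1925, -0.7698).
e_1·a_2 = 0.5774·2 + 0.1925·(-2) + 0.1925·(-3) + (-0.7698)·(-4) = 3.2717.
u_2 = a_2 − 3.2717·e_1 = (0.1111, -2.6296, -3.6296, -1.4815).
r_{22} = ‖u_2‖ = 4.7219.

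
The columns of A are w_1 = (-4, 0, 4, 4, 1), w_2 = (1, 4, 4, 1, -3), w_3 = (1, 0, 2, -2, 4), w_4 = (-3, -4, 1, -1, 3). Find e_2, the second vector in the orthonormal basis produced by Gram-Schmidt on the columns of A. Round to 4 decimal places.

w_1 = (-4, 0, 4, 4, 1); ‖w_1‖ = 7.0000, so e_1 = (-0.5714, 0.0000, 0.5714, 0.5714, 0.1429).
e_1·w_2 = (-0.5714)·1 + 0.0000·4 + 0.5714·4 + 0.5714·1 + 0.1429·(-3) = 1.8571.
u_2 = w_2 − 1.8571·e_1 = (2.0612, 4.0000, 2.9388, -0.0612, -3.2653).
‖u_2‖ = 6.2890, so e_2 = (0.3278, 0.6360, 0.4673, -0.0097, -0.5192).

e_2 = (0.3278, 0.6360, 0.4673, -0.0097, -0.5192)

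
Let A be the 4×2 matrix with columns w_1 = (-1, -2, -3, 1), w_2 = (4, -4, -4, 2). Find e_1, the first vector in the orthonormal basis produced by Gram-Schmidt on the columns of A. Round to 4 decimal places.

e_1 = (-0.2582, -0.5164, -0.7746, 0.2582)

w_1 = (-1, -2, -3, 1); ‖w_1‖ = 3.8730, so e_1 = (-0.2582, -0.5164, -0.7746, 0.2582).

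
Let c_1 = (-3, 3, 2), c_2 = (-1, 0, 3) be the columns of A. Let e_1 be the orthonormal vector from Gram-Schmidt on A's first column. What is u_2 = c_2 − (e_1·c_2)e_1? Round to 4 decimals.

u_2 = (0.2273, -1.2273, 2.1818)

c_1 = (-3, 3, 2); ‖c_1‖ = 4.6904, so e_1 = (-0.6396, 0.6396, 0.4264).
e_1·c_2 = (-0.6396)·(-1) + 0.6396·0 + 0.4264·3 = 1.9188.
u_2 = c_2 − 1.9188·e_1 = (0.2273, -1.2273, 2.1818).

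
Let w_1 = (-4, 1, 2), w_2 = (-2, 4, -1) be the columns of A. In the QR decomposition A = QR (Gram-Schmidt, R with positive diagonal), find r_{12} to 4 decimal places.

w_1 = (-4, 1, 2); ‖w_1‖ = 4.5826, so q_1 = (-0.8729, 0.2182, 0.4364).
r_{12} = q_1·w_2 = 2.1822.

r_{12} = 2.1822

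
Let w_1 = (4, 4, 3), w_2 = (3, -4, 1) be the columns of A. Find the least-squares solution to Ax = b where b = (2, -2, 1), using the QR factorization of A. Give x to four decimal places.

q_1 = w_1/‖w_1‖ = (4, 4, 3)/6.4031 = (0.6247, 0.6247, 0.4685).
r_{12} = q_1·w_2 = -0.1562.
u_2 = w_2 + 0.1562·q_1 = (3.0976, -3.9024, 1.0732).
‖u_2‖ = 5.0966, so q_2 = (0.6078, -0.7657, 0.2106).
Qᵀb = (0.4685, 2.9575).
Back-substitute: x_2 = 2.9575/5.0966 = 0.5803.
x_1 = (0.4685 + 0.1562·0.5803)/6.4031 = 0.0873.

x = (0.0873, 0.5803)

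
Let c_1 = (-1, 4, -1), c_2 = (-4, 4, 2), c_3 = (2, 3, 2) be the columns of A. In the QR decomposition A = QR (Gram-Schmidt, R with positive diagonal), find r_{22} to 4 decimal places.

r_{22} = 4.2426

c_1 = (-1, 4, -1); ‖c_1‖ = 4.2426, so q_1 = (-0.2357, 0.9428, -0.2357).
q_1·c_2 = (-0.2357)·(-4) + 0.9428·4 + (-0.2357)·2 = 4.2426.
u_2 = c_2 − 4.2426·q_1 = (-3.0000, 0.0000, 3.0000).
r_{22} = ‖u_2‖ = 4.2426.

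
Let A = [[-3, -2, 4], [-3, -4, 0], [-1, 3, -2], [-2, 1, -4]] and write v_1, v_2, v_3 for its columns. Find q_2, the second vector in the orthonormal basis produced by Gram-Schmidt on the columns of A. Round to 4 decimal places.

q_2 = (-0.0639, -0.4842, 0.7491, 0.4476)

q_1 = v_1/‖v_1‖ = (-3, -3, -1, -2)/4.7958 = (-0.6255, -0.6255, -0.2085, -0.4170).
r_{12} = q_1·v_2 = 2.7107.
u_2 = v_2 − 2.7107·q_1 = (-0.3043, -2.3043, 3.5652, 2.1304).
‖u_2‖ = 4.7594, so q_2 = (-0.0639, -0.4842, 0.7491, 0.4476).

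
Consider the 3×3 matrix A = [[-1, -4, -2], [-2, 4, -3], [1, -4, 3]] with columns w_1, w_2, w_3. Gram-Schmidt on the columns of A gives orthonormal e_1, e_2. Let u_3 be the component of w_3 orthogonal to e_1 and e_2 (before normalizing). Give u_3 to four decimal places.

u_3 = (-0.3571, 0.7143, 1.0714)

w_1 = (-1, -2, 1); ‖w_1‖ = 2.4495, so e_1 = (-0.4082, -0.8165, 0.4082).
e_1·w_2 = (-0.4082)·(-4) + (-0.8165)·4 + 0.4082·(-4) = -3.2660.
u_2 = w_2 + 3.2660·e_1 = (-5.3333, 1.3333, -2.6667).
‖u_2‖ = 6.1101, so e_2 = (-0.8729, 0.2182, -0.4364).
e_1·w_3 = (-0.4082)·(-2) + (-0.8165)·(-3) + 0.4082·3 = 4.4907; e_2·w_3 = (-0.8729)·(-2) + 0.2182·(-3) + (-0.4364)·3 = -0.2182.
u_3 = w_3 − 4.4907·e_1 + 0.2182·e_2 = (-0.3571, 0.7143, 1.0714).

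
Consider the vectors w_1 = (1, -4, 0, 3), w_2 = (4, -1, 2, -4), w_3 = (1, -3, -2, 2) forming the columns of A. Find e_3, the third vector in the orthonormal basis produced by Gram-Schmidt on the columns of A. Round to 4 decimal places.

w_1 = (1, -4, 0, 3); ‖w_1‖ = 5.0990, so e_1 = (0.1961, -0.7845, 0.0000, 0.5883).
e_1·w_2 = 0.1961·4 + (-0.7845)·(-1) + 0.0000·2 + 0.5883·(-4) = -0.7845.
u_2 = w_2 + 0.7845·e_1 = (4.1538, -1.6154, 2.0000, -3.5385).
‖u_2‖ = 6.0320, so e_2 = (0.6886, -0.2678, 0.3316, -0.5866).
e_1·w_3 = 0.1961·1 + (-0.7845)·(-3) + 0.0000·(-2) + 0.5883·2 = 3.7262; e_2·w_3 = 0.6886·1 + (-0.2678)·(-3) + 0.3316·(-2) + (-0.5866)·2 = -0.3443.
u_3 = w_3 − 3.7262·e_1 + 0.3443·e_2 = (0.5063, -0.1691, -1.8858, -0.3943).
‖u_3‖ = 1.9992, so e_3 = (0.2533, -0.0846, -0.9433, -0.1972).

e_3 = (0.2533, -0.0846, -0.9433, -0.1972)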